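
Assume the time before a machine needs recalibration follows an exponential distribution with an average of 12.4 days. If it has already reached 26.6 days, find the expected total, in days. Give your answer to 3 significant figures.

39.0

The rate is λ = 1/12.4 = 0.0806452 per day.
By memorylessness, E[X | X > 26.6] = 26.6 + 1/λ = 26.6 + 12.4 = 39 days.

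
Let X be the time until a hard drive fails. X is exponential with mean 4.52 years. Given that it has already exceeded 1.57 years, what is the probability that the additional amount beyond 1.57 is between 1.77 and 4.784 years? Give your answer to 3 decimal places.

The rate is λ = 1/4.52 = 0.221239 per year.
Memoryless: the residual past 1.57 is again Exp(λ).
P(1.77 < residual < 4.784) = e^(−λ·1.77) − e^(−λ·4.784) = 0.67598 − 0.34701 ≈ 0.329.

0.329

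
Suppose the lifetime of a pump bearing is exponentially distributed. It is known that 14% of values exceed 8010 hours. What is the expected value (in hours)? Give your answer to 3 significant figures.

e^(−λ·8010) = 0.14 ⇒ λ = −ln(0.14)/8010 = 0.000245457.
Mean = 1/λ = 4074.03 hours.

4070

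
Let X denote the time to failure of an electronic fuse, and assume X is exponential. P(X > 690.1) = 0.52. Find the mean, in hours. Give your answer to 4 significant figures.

1055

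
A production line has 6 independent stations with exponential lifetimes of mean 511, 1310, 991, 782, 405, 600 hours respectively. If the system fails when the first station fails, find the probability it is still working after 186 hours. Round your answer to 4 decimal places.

0.1825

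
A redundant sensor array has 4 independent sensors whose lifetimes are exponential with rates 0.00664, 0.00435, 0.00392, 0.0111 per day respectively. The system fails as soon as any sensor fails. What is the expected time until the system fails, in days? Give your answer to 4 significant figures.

38.45

The time to first failure is exponential with rate Σλ = 0.00664 + 0.00435 + 0.00392 + 0.0111 = 0.02601.
E[min] = 1/Σλ = 1/0.02601 = 38.4468 days.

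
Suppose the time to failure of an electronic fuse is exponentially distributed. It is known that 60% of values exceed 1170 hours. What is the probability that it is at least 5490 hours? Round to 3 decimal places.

e^(−λ·1170) = 0.60 ⇒ λ = −ln(0.60)/1170 = 0.000436603.
P(X > 5490) = e^(−0.000436603·5490) = e^(−2.397) ≈ 0.091.

0.091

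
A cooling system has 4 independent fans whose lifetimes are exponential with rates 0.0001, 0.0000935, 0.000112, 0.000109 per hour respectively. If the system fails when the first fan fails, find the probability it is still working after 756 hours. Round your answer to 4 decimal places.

The time to first failure is exponential with rate Σλ = 0.0001 + 0.0000935 + 0.000112 + 0.000109 = 0.0004145.
P(min > 756) = e^(−0.0004145·756) = e^(−0.31336) ≈ 0.7310.

0.7310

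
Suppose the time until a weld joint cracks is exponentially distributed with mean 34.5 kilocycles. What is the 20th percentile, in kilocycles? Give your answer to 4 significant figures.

7.698

The rate is λ = 1/34.5 = 0.0289855 per kilocycle.
Set 1 − e^(−λt) = 0.2, so t = −ln(0.8)/λ = 0.22314/0.0289855 ≈ 7.69845 kilocycles.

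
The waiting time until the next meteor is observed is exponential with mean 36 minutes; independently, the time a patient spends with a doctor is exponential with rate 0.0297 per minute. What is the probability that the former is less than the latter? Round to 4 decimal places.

0.4833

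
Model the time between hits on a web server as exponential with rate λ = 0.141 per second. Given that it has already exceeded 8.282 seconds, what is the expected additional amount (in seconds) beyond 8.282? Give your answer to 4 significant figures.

By memorylessness, the remaining amount past any threshold is again Exp(λ) with mean 1/λ = 7.0922 seconds.

7.092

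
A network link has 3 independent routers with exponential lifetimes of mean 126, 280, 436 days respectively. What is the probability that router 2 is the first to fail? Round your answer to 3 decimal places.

0.259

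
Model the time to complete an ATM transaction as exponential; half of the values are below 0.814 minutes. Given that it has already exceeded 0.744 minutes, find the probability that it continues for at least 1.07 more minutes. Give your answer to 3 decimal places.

For an exponential, median = ln(2)/λ, so λ = ln 2 / 0.814 = 0.851532 per minute.
By the memoryless property, P(X > 0.744+1.07 | X > 0.744) = P(X > 1.07).
P(X > 1.07) = e^(−0.91114) ≈ 0.402.

0.402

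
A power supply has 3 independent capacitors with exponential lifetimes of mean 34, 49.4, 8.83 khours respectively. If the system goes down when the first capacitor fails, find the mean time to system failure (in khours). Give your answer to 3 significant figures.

The first failure time is exponential with rate Σλ_i = 1/34 + 1/49.4 + 1/8.83 = 0.162905 per khour.
E[min] = 1/Σλ = 1/0.162905 = 6.13855 khours.

6.14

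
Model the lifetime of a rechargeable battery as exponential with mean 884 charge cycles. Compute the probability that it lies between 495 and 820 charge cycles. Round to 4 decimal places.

0.1757

The rate is λ = 1/884 = 0.00113122 per charge cycle.
P(495 < X < 820) = e^(−λ·495) − e^(−λ·820) = 0.57123 − 0.39550 ≈ 0.1757.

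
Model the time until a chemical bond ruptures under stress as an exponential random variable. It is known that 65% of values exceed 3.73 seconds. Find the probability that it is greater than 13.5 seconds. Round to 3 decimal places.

0.210

e^(−λ·3.73) = 0.65 ⇒ λ = −ln(0.65)/3.73 = 0.115491.
P(X > 13.5) = e^(−0.115491·13.5) = e^(−1.5591) ≈ 0.210.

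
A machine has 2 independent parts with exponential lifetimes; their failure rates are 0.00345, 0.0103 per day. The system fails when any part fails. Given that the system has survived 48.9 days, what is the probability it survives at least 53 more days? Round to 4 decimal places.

0.4825

Time to first failure ~ Exp(Σλ) with Σλ = 0.01375.
By memorylessness, P(T > 48.9+53 | T > 48.9) = P(T > 53) = e^(−0.01375·53) ≈ 0.4825.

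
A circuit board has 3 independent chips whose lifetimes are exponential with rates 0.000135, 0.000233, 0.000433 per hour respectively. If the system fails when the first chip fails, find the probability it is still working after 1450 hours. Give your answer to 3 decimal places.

0.313

The time to first failure is exponential with rate Σλ = 0.000135 + 0.000233 + 0.000433 = 0.000801.
P(min > 1450) = e^(−0.000801·1450) = e^(−1.1615) ≈ 0.313.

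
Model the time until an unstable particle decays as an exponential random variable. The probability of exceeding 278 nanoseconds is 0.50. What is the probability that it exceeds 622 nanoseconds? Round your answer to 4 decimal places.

0.2121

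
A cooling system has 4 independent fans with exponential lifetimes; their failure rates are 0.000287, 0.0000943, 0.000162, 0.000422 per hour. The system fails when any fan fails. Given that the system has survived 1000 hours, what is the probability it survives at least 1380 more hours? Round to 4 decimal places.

Time to first failure ~ Exp(Σλ) with Σλ = 0.0009653.
By memorylessness, P(T > 1000+1380 | T > 1000) = P(T > 1380) = e^(−0.0009653·1380) ≈ 0.2639.

0.2639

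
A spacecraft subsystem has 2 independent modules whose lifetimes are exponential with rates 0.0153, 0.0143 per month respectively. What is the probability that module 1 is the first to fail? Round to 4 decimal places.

0.5169

The time to first failure is exponential with rate Σλ = 0.0153 + 0.0143 = 0.0296.
P(module 1 first) = λ_1/Σλ = 0.0153/0.0296 ≈ 0.5169.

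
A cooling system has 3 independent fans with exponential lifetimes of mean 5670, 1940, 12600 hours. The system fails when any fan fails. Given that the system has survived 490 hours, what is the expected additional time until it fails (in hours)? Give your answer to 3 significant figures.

First-failure rate Σλ = 1/5670 + 1/1940 + 1/12600 = 0.000771196.
By memorylessness the expected residual is 1/Σλ = 1296.69 hours, regardless of the 490 already elapsed.

1300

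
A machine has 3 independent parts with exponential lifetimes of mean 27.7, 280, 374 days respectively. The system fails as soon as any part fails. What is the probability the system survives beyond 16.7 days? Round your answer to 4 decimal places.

The first failure time is exponential with rate Σλ_i = 1/27.7 + 1/280 + 1/374 = 0.0423463 per day.
P(min > 16.7) = e^(−0.0423463·16.7) = e^(−0.70718) ≈ 0.4930.

0.4930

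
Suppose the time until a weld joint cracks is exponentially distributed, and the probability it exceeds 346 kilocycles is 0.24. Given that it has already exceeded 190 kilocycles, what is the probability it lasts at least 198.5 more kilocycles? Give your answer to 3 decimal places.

0.441

From e^(−λ·346) = 0.24, λ = −ln(0.24)/346 = 0.00412461.
Memoryless: P(X > 190+198.5 | X > 190) = P(X > 198.5) = e^(−0.00412461·198.5) ≈ 0.441.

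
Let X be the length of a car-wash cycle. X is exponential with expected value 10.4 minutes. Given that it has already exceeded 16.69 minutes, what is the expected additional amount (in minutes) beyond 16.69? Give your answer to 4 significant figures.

The rate is λ = 1/10.4 = 0.0961538 per minute.
By memorylessness, the remaining amount past any threshold is again Exp(λ) with mean 1/λ = 10.4 minutes.

10.40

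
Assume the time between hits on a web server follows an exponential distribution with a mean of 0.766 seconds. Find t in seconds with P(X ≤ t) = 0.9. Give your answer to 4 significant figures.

The rate is λ = 1/0.766 = 1.30548 per second.
Set 1 − e^(−λt) = 0.9, so t = −ln(0.1)/λ = 2.3026/1.30548 ≈ 1.76378 seconds.

1.764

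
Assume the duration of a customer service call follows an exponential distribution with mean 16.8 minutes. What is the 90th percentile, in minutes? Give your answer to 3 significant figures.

The rate is λ = 1/16.8 = 0.0595238 per minute.
Set 1 − e^(−λt) = 0.9, so t = −ln(0.1)/λ = 2.3026/0.0595238 ≈ 38.6834 minutes.

38.7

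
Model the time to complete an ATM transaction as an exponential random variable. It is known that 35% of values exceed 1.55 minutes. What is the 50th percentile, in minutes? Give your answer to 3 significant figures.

1.02

e^(−λ·1.55) = 0.35 ⇒ λ = −ln(0.35)/1.55 = 0.677305.
50th percentile: 1 − e^(−λt) = 0.5, t = −ln(0.5)/λ = 1.02339 minutes.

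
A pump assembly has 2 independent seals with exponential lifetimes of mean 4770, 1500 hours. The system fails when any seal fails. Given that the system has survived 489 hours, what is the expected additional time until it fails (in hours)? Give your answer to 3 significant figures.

1140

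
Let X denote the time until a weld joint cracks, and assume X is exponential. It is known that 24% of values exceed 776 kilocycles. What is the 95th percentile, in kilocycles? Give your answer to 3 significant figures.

e^(−λ·776) = 0.24 ⇒ λ = −ln(0.24)/776 = 0.00183907.
95th percentile: 1 − e^(−λt) = 0.95, t = −ln(0.05)/λ = 1628.94 kilocycles.

1630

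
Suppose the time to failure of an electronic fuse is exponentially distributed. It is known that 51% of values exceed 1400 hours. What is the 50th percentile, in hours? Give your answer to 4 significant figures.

e^(−λ·1400) = 0.51 ⇒ λ = −ln(0.51)/1400 = 0.00048096.
50th percentile: 1 − e^(−λt) = 0.5, t = −ln(0.5)/λ = 1441.17 hours.

1441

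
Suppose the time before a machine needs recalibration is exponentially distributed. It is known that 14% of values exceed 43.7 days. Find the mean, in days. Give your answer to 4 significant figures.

e^(−λ·43.7) = 0.14 ⇒ λ = −ln(0.14)/43.7 = 0.0449911.
Mean = 1/λ = 22.2266 days.

22.23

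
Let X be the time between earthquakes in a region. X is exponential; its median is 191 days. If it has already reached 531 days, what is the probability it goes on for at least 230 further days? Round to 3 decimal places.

For an exponential, median = ln(2)/λ, so λ = ln 2 / 191 = 0.00362904 per day.
The exponential is memoryless, so the remaining time is again Exp(λ): the condition X > 531 is irrelevant.
P(X > 230) = e^(−0.83468) ≈ 0.434.

0.434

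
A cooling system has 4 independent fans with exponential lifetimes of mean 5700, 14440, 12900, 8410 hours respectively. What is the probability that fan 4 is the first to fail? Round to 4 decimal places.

Rates: λ_i = 1/mean_i → 0.000175439, 0.0000692521, 0.0000775194, 0.000118906; Σλ = 0.000441116.
P(fan 4 first) = λ_4/Σλ = 0.000118906/0.000441116 ≈ 0.2696.

0.2696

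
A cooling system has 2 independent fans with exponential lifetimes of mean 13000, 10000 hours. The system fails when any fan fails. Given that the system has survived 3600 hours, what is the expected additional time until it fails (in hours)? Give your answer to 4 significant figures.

First-failure rate Σλ = 1/13000 + 1/10000 = 0.000176923.
By memorylessness the expected residual is 1/Σλ = 5652.17 hours, regardless of the 3600 already elapsed.

5652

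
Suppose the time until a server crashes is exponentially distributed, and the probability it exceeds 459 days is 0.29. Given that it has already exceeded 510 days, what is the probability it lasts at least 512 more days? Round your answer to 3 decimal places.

From e^(−λ·459) = 0.29, λ = −ln(0.29)/459 = 0.00269689.
Memoryless: P(X > 510+512 | X > 510) = P(X > 512) = e^(−0.00269689·512) ≈ 0.251.

0.251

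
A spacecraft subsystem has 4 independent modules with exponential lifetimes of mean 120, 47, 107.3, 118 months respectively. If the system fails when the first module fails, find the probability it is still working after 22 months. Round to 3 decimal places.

The first failure time is exponential with rate Σλ_i = 1/120 + 1/47 + 1/107.3 + 1/118 = 0.0474042 per month.
P(min > 22) = e^(−0.0474042·22) = e^(−1.0429) ≈ 0.352.

0.352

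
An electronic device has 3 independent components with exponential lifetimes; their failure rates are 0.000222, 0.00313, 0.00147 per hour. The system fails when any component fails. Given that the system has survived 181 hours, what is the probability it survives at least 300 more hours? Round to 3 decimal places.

0.235

Time to first failure ~ Exp(Σλ) with Σλ = 0.004822.
By memorylessness, P(T > 181+300 | T > 181) = P(T > 300) = e^(−0.004822·300) ≈ 0.235.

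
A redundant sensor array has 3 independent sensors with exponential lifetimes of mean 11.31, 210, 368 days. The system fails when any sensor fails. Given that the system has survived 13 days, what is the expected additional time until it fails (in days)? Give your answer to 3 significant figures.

10.4

First-failure rate Σλ = 1/11.31 + 1/210 + 1/368 = 0.0958966.
By memorylessness the expected residual is 1/Σλ = 10.4279 days, regardless of the 13 already elapsed.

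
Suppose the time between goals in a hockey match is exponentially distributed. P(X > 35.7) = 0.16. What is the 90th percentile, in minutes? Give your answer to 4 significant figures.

e^(−λ·35.7) = 0.16 ⇒ λ = −ln(0.16)/35.7 = 0.0513328.
90th percentile: 1 − e^(−λt) = 0.9, t = −ln(0.1)/λ = 44.856 minutes.

44.86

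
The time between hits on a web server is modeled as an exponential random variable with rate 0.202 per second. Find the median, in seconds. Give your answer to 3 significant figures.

3.43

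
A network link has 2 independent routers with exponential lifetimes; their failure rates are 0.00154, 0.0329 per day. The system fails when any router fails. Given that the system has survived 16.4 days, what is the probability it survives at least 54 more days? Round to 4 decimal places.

0.1557

Time to first failure ~ Exp(Σλ) with Σλ = 0.03444.
By memorylessness, P(T > 16.4+54 | T > 16.4) = P(T > 54) = e^(−0.03444·54) ≈ 0.1557.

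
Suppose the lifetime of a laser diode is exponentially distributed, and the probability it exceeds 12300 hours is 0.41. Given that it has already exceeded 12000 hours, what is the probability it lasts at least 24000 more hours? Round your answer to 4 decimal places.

From e^(−λ·12300) = 0.41, λ = −ln(0.41)/12300 = 0.0000724877.
Memoryless: P(X > 12000+24000 | X > 12000) = P(X > 24000) = e^(−0.0000724877·24000) ≈ 0.1756.

0.1756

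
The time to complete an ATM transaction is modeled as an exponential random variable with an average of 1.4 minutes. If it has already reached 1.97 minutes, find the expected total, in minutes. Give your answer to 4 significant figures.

The rate is λ = 1/1.4 = 0.714286 per minute.
By memorylessness, E[X | X > 1.97] = 1.97 + 1/λ = 1.97 + 1.4 = 3.37 minutes.

3.370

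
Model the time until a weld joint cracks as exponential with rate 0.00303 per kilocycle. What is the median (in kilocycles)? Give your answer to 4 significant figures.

228.8

Set 1 − e^(−λt) = 0.5, so t = −ln(0.5)/λ = 0.69315/0.00303 ≈ 228.761 kilocycles.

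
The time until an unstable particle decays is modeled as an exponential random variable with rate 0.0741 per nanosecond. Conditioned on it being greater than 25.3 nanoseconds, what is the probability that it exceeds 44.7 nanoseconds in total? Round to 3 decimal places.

0.238

The exponential is memoryless, so the remaining time is again Exp(λ): the condition X > 25.3 is irrelevant.
P(X > 19.4) = e^(−1.4375) ≈ 0.238.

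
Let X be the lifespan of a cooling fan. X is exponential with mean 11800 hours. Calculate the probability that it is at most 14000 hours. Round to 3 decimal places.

0.695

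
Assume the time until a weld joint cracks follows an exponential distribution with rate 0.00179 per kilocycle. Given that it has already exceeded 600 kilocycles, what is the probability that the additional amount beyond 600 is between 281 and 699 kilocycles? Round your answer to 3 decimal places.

0.319

Memoryless: the residual past 600 is again Exp(λ).
P(281 < residual < 699) = e^(−λ·281) − e^(−λ·699) = 0.60472 − 0.28616 ≈ 0.319.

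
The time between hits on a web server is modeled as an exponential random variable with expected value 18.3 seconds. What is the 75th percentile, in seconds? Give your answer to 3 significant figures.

25.4

The rate is λ = 1/18.3 = 0.0546448 per second.
Set 1 − e^(−λt) = 0.75, so t = −ln(0.25)/λ = 1.3863/0.0546448 ≈ 25.3692 seconds.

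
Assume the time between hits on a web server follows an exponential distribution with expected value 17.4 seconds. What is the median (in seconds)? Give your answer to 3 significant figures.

12.1

The rate is λ = 1/17.4 = 0.0574713 per second.
Set 1 − e^(−λt) = 0.5, so t = −ln(0.5)/λ = 0.69315/0.0574713 ≈ 12.0608 seconds.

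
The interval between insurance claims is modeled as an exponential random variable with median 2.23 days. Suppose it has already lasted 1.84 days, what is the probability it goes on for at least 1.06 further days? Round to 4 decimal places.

0.7193

For an exponential, median = ln(2)/λ, so λ = ln 2 / 2.23 = 0.310828 per day.
By the memoryless property, P(X > 1.84+1.06 | X > 1.84) = P(X > 1.06).
P(X > 1.06) = e^(−0.32948) ≈ 0.7193.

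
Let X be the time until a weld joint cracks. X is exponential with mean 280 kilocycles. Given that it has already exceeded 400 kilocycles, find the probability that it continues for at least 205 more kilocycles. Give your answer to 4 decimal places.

The rate is λ = 1/280 = 0.00357143 per kilocycle.
By the memoryless property, P(X > 400+205 | X > 400) = P(X > 205).
P(X > 205) = e^(−0.73214) ≈ 0.4809.

0.4809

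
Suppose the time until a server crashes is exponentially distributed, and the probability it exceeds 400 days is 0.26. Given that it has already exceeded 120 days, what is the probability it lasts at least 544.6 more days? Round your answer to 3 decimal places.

0.160

From e^(−λ·400) = 0.26, λ = −ln(0.26)/400 = 0.00336768.
Memoryless: P(X > 120+544.6 | X > 120) = P(X > 544.6) = e^(−0.00336768·544.6) ≈ 0.160.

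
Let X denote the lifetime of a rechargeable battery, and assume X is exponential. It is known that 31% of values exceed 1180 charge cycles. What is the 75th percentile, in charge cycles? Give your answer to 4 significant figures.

1397

e^(−λ·1180) = 0.31 ⇒ λ = −ln(0.31)/1180 = 0.000992528.
75th percentile: 1 − e^(−λt) = 0.75, t = −ln(0.25)/λ = 1396.73 charge cycles.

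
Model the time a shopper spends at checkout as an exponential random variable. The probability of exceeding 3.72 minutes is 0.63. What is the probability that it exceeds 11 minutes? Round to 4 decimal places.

0.2551

e^(−λ·3.72) = 0.63 ⇒ λ = −ln(0.63)/3.72 = 0.124203.
P(X > 11) = e^(−0.124203·11) = e^(−1.3662) ≈ 0.2551.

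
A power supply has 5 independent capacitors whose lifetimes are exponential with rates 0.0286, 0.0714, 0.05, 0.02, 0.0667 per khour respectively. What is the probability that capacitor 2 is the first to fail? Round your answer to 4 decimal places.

0.3016

The time to first failure is exponential with rate Σλ = 0.0286 + 0.0714 + 0.05 + 0.02 + 0.0667 = 0.2367.
P(capacitor 2 first) = λ_2/Σλ = 0.0714/0.2367 ≈ 0.3016.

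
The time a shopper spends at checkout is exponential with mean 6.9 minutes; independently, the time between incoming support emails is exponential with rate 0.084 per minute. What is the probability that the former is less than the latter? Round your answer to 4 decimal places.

λ_1 = 1/6.9 = 0.144928, λ_2 = 0.084.
For independent exponentials, P(the former < the latter) = λ_1/(λ_1+λ_2) = 0.144928/0.228928 ≈ 0.6331.

0.6331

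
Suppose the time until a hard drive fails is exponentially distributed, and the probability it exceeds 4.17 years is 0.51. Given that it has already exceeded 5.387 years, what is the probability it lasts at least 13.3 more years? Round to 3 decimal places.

From e^(−λ·4.17) = 0.51, λ = −ln(0.51)/4.17 = 0.161474.
Memoryless: P(X > 5.387+13.3 | X > 5.387) = P(X > 13.3) = e^(−0.161474·13.3) ≈ 0.117.

0.117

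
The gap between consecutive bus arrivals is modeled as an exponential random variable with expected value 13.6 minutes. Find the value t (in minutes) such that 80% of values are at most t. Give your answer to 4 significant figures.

21.89

The rate is λ = 1/13.6 = 0.0735294 per minute.
Set 1 − e^(−λt) = 0.8, so t = −ln(0.2)/λ = 1.6094/0.0735294 ≈ 21.8884 minutes.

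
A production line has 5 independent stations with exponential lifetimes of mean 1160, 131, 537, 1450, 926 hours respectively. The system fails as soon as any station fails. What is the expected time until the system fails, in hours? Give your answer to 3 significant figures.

82.5

The first failure time is exponential with rate Σλ_i = 1/1160 + 1/131 + 1/537 + 1/1450 + 1/926 = 0.0121274 per hour.
E[min] = 1/Σλ = 1/0.0121274 = 82.4577 hours.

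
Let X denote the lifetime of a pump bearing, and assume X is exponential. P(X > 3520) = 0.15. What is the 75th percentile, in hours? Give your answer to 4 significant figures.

e^(−λ·3520) = 0.15 ⇒ λ = −ln(0.15)/3520 = 0.000538955.
75th percentile: 1 − e^(−λt) = 0.75, t = −ln(0.25)/λ = 2572.19 hours.

2572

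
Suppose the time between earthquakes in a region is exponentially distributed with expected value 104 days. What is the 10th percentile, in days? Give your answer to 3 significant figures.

11.0

The rate is λ = 1/104 = 0.00961538 per day.
Set 1 − e^(−λt) = 0.1, so t = −ln(0.9)/λ = 0.10536/0.00961538 ≈ 10.9575 days.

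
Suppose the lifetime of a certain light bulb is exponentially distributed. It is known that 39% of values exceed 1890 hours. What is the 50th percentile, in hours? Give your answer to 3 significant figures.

e^(−λ·1890) = 0.39 ⇒ λ = −ln(0.39)/1890 = 0.000498206.
50th percentile: 1 − e^(−λt) = 0.5, t = −ln(0.5)/λ = 1391.29 hours.

1390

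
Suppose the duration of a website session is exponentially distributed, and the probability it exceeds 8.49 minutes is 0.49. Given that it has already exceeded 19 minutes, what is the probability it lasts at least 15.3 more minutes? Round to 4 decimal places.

0.2765

From e^(−λ·8.49) = 0.49, λ = −ln(0.49)/8.49 = 0.0840224.
Memoryless: P(X > 19+15.3 | X > 19) = P(X > 15.3) = e^(−0.0840224·15.3) ≈ 0.2765.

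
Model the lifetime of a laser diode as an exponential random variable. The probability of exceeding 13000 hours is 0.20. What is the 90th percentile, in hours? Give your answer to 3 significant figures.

18600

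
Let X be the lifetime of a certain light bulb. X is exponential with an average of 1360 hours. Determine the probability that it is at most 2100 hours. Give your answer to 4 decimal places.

0.7865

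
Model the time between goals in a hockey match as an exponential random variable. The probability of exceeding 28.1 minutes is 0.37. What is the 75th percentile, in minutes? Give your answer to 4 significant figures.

e^(−λ·28.1) = 0.37 ⇒ λ = −ln(0.37)/28.1 = 0.0353826.
75th percentile: 1 − e^(−λt) = 0.75, t = −ln(0.25)/λ = 39.1801 minutes.

39.18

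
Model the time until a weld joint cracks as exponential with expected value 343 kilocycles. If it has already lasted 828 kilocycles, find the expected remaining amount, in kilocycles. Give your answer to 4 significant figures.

343.0

The rate is λ = 1/343 = 0.00291545 per kilocycle.
By memorylessness, the remaining amount past any threshold is again Exp(λ) with mean 1/λ = 343 kilocycles.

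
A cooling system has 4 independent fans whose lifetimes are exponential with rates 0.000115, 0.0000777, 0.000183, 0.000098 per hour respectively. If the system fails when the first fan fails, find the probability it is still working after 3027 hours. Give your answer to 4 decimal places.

0.2384

The time to first failure is exponential with rate Σλ = 0.000115 + 0.0000777 + 0.000183 + 0.000098 = 0.0004737.
P(min > 3027) = e^(−0.0004737·3027) = e^(−1.4339) ≈ 0.2384.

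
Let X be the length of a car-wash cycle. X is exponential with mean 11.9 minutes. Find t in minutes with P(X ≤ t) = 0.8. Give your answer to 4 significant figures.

19.15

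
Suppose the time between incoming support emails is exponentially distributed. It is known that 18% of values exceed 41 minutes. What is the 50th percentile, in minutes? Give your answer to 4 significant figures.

16.57

e^(−λ·41) = 0.18 ⇒ λ = −ln(0.18)/41 = 0.0418244.
50th percentile: 1 − e^(−λt) = 0.5, t = −ln(0.5)/λ = 16.5728 minutes.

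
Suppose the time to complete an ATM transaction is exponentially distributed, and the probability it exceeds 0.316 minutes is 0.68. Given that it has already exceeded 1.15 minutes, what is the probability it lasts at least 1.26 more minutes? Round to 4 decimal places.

0.2149

From e^(−λ·0.316) = 0.68, λ = −ln(0.68)/0.316 = 1.22045.
Memoryless: P(X > 1.15+1.26 | X > 1.15) = P(X > 1.26) = e^(−1.22045·1.26) ≈ 0.2149.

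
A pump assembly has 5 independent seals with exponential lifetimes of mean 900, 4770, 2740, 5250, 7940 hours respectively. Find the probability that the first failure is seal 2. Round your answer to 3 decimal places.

0.105

Rates: λ_i = 1/mean_i → 0.00111111, 0.000209644, 0.000364964, 0.000190476, 0.000125945; Σλ = 0.00200214.
P(seal 2 first) = λ_2/Σλ = 0.000209644/0.00200214 ≈ 0.105.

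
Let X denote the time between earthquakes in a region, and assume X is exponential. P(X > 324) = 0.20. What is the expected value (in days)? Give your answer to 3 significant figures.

e^(−λ·324) = 0.20 ⇒ λ = −ln(0.20)/324 = 0.0049674.
Mean = 1/λ = 201.313 days.

201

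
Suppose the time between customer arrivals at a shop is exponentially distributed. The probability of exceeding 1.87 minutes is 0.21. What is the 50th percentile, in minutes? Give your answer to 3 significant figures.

e^(−λ·1.87) = 0.21 ⇒ λ = −ln(0.21)/1.87 = 0.834571.
50th percentile: 1 − e^(−λt) = 0.5, t = −ln(0.5)/λ = 0.830543 minutes.

0.831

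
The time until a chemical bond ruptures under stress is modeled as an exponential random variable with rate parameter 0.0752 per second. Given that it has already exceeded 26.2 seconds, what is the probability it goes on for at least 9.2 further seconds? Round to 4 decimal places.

0.5007

The exponential is memoryless, so the remaining time is again Exp(λ): the condition X > 26.2 is irrelevant.
P(X > 9.2) = e^(−0.69184) ≈ 0.5007.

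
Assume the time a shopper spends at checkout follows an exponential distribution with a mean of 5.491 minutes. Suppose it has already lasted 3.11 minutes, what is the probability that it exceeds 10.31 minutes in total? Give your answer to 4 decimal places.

0.2695

The rate is λ = 1/5.491 = 0.182116 per minute.
P(X > s+t | X > s) = e^(−λ(s+t))/e^(−λs) = e^(−λt), independent of s = 3.11.
P(X > 7.2) = e^(−1.3112) ≈ 0.2695.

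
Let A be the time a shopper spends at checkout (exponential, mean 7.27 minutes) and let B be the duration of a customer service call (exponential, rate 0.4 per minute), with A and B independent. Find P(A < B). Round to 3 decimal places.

0.256

λ_1 = 1/7.27 = 0.137552, λ_2 = 0.4.
For independent exponentials, P(A < B) = λ_1/(λ_1+λ_2) = 0.137552/0.537552 ≈ 0.256.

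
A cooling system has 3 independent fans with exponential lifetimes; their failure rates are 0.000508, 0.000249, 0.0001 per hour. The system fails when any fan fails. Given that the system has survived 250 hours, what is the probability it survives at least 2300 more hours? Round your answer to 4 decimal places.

Time to first failure ~ Exp(Σλ) with Σλ = 0.000857.
By memorylessness, P(T > 250+2300 | T > 250) = P(T > 2300) = e^(−0.000857·2300) ≈ 0.1393.

0.1393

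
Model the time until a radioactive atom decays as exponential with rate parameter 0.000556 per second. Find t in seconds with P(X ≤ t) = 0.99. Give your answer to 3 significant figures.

Set 1 − e^(−λt) = 0.99, so t = −ln(0.01)/λ = 4.6052/0.000556 ≈ 8282.68 seconds.

8280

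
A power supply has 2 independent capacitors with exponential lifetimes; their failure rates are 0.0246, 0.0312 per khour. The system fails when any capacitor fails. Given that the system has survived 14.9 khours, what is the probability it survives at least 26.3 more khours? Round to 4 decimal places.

0.2305

Time to first failure ~ Exp(Σλ) with Σλ = 0.0558.
By memorylessness, P(T > 14.9+26.3 | T > 14.9) = P(T > 26.3) = e^(−0.0558·26.3) ≈ 0.2305.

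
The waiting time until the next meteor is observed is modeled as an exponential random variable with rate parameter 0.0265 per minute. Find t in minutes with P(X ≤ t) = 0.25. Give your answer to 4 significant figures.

10.86

Set 1 − e^(−λt) = 0.25, so t = −ln(0.75)/λ = 0.28768/0.0265 ≈ 10.8559 minutes.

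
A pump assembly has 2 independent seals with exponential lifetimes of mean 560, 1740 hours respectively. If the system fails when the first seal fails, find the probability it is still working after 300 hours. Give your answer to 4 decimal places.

0.4926

The first failure time is exponential with rate Σλ_i = 1/560 + 1/1740 = 0.00236043 per hour.
P(min > 300) = e^(−0.00236043·300) = e^(−0.70813) ≈ 0.4926.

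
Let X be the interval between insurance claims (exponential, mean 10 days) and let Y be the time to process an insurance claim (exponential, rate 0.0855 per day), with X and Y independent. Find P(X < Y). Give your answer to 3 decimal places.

0.539

λ_1 = 1/10 = 0.1, λ_2 = 0.0855.
For independent exponentials, P(X < Y) = λ_1/(λ_1+λ_2) = 0.1/0.1855 ≈ 0.539.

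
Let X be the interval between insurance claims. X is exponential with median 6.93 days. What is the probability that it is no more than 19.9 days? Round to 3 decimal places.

0.863

For an exponential, median = ln(2)/λ, so λ = ln 2 / 6.93 = 0.100021 per day.
P(X ≤ 19.9) = 1 − e^(−λ·19.9) = 1 − e^(−1.9904) ≈ 0.863.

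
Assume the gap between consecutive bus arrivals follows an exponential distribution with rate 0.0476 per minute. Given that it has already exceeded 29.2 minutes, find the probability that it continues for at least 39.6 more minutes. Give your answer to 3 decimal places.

0.152

By the memoryless property, P(X > 29.2+39.6 | X > 29.2) = P(X > 39.6).
P(X > 39.6) = e^(−1.885) ≈ 0.152.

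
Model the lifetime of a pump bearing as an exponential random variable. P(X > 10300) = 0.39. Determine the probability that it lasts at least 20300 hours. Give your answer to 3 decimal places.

0.156

e^(−λ·10300) = 0.39 ⇒ λ = −ln(0.39)/10300 = 0.0000914183.
P(X > 20300) = e^(−0.0000914183·20300) = e^(−1.8558) ≈ 0.156.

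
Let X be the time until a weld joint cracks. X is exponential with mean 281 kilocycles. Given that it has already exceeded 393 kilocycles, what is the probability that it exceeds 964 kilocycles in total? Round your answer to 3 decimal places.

0.131

The rate is λ = 1/281 = 0.00355872 per kilocycle.
By the memoryless property, P(X > 393+571 | X > 393) = P(X > 571).
P(X > 571) = e^(−2.032) ≈ 0.131.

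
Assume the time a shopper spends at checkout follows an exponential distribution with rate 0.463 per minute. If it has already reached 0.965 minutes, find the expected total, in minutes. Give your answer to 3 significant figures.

By memorylessness, E[X | X > 0.965] = 0.965 + 1/λ = 0.965 + 2.15983 = 3.12483 minutes.

3.12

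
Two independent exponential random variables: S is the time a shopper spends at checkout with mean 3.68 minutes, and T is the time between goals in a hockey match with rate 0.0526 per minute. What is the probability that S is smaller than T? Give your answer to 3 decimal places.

λ_1 = 1/3.68 = 0.271739, λ_2 = 0.0526.
For independent exponentials, P(S < T) = λ_1/(λ_1+λ_2) = 0.271739/0.324339 ≈ 0.838.

0.838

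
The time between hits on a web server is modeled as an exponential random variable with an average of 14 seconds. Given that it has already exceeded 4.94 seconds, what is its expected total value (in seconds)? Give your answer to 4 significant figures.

18.94

The rate is λ = 1/14 = 0.0714286 per second.
By memorylessness, E[X | X > 4.94] = 4.94 + 1/λ = 4.94 + 14 = 18.94 seconds.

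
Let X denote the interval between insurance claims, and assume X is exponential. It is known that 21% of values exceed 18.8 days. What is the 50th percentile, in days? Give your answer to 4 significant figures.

8.350

e^(−λ·18.8) = 0.21 ⇒ λ = −ln(0.21)/18.8 = 0.0830132.
50th percentile: 1 − e^(−λt) = 0.5, t = −ln(0.5)/λ = 8.34985 days.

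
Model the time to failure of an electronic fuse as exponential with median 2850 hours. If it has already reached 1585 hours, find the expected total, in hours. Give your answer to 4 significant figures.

5697

For an exponential, median = ln(2)/λ, so λ = ln 2 / 2850 = 0.00024321 per hour.
By memorylessness, E[X | X > 1585] = 1585 + 1/λ = 1585 + 4111.68 = 5696.68 hours.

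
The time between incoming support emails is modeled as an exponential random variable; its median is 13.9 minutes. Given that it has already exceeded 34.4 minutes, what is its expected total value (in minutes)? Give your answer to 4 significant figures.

54.45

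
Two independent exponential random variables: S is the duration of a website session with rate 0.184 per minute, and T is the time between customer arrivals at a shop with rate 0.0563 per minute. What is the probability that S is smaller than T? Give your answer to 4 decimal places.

λ_1 = 0.184, λ_2 = 0.0563.
For independent exponentials, P(S < T) = λ_1/(λ_1+λ_2) = 0.184/0.2403 ≈ 0.7657.

0.7657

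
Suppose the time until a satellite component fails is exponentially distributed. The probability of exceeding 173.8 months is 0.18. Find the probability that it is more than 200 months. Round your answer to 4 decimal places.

e^(−λ·173.8) = 0.18 ⇒ λ = −ln(0.18)/173.8 = 0.0098665.
P(X > 200) = e^(−0.0098665·200) = e^(−1.9733) ≈ 0.1390.

0.1390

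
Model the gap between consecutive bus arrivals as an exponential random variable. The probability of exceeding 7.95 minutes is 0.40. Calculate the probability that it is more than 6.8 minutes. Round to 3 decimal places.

0.457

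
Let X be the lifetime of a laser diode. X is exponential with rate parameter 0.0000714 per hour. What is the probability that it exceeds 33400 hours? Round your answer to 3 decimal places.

0.092

P(X > 33400) = e^(−λ·33400) = e^(−2.3848) ≈ 0.092.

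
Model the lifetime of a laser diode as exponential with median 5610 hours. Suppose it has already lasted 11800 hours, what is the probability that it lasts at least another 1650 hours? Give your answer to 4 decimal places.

For an exponential, median = ln(2)/λ, so λ = ln 2 / 5610 = 0.000123556 per hour.
By the memoryless property, P(X > 11800+1650 | X > 11800) = P(X > 1650).
P(X > 1650) = e^(−0.20387) ≈ 0.8156.

0.8156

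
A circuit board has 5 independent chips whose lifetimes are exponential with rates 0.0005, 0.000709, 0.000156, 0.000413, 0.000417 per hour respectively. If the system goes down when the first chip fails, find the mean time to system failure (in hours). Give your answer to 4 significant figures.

455.6

The time to first failure is exponential with rate Σλ = 0.0005 + 0.000709 + 0.000156 + 0.000413 + 0.000417 = 0.002195.
E[min] = 1/Σλ = 1/0.002195 = 455.581 hours.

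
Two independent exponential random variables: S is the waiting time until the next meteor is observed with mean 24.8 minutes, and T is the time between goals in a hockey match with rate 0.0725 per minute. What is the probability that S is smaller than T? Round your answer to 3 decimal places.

0.357

λ_1 = 1/24.8 = 0.0403226, λ_2 = 0.0725.
For independent exponentials, P(S < T) = λ_1/(λ_1+λ_2) = 0.0403226/0.112823 ≈ 0.357.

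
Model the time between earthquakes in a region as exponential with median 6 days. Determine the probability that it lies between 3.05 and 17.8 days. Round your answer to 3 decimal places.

0.575

For an exponential, median = ln(2)/λ, so λ = ln 2 / 6 = 0.115525 per day.
P(3.05 < X < 17.8) = e^(−λ·3.05) − e^(−λ·17.8) = 0.70303 − 0.12792 ≈ 0.575.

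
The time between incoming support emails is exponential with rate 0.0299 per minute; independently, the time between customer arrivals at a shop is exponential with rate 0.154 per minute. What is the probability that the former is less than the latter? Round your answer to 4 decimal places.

0.1626

λ_1 = 0.0299, λ_2 = 0.154.
For independent exponentials, P(the former < the latter) = λ_1/(λ_1+λ_2) = 0.0299/0.1839 ≈ 0.1626.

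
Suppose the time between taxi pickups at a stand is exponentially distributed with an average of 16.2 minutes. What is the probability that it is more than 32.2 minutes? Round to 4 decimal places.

0.1370

The rate is λ = 1/16.2 = 0.0617284 per minute.
P(X > 32.2) = e^(−λ·32.2) = e^(−1.9877) ≈ 0.1370.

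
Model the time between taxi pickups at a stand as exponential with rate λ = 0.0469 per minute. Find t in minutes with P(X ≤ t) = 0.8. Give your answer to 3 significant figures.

Set 1 − e^(−λt) = 0.8, so t = −ln(0.2)/λ = 1.6094/0.0469 ≈ 34.3164 minutes.

34.3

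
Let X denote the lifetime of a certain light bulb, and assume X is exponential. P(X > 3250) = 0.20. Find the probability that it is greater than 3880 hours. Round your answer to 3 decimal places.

e^(−λ·3250) = 0.20 ⇒ λ = −ln(0.20)/3250 = 0.000495212.
P(X > 3880) = e^(−0.000495212·3880) = e^(−1.9214) ≈ 0.146.

0.146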